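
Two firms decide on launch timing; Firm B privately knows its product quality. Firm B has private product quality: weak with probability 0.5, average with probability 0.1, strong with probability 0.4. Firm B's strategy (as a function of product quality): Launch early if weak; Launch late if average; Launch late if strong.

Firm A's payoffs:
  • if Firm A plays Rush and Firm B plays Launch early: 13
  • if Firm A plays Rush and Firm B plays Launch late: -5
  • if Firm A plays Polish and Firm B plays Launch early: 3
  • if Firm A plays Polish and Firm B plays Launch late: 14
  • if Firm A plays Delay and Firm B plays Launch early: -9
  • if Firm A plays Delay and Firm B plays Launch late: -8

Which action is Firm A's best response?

Polish

Compute Firm A's expected payoff for each action, taking the expectation over Firm B's type.
E[Rush] = 0.5·(13) + 0.1·(-5) + 0.4·(-5) = 4
E[Polish] = 0.5·(3) + 0.1·(14) + 0.4·(14) = 8.5
E[Delay] = 0.5·(-9) + 0.1·(-8) + 0.4·(-8) = -8.5
Best response: Polish (8.5 is the largest).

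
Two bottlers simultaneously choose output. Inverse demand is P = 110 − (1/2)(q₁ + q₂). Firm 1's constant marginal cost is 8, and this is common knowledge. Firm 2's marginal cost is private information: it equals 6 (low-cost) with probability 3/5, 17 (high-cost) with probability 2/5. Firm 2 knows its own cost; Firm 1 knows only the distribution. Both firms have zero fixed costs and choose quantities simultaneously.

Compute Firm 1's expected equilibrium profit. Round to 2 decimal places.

2422.08

Firm 2 with cost c maximizes (110 − (1/2)(q₁+q₂) − c)·q₂, giving q₂(c) = (110 − c − (1/2)q₁).
E[c₂] = 3/5·6 + 2/5·17 = 10.4
Firm 1's FOC against E[q₂] yields q₁ = (110 − 2·8 + E[c₂])/(3/2) = (110 − 16 + 10.4)/(3/2) = 69.6.
E[P] = 110 − (1/2)·(q₁ + E[q₂]) = 42.8; Firm 1's expected profit = (E[P] − 8)·q₁ = (42.8 − 8)·69.6 = 2422.08.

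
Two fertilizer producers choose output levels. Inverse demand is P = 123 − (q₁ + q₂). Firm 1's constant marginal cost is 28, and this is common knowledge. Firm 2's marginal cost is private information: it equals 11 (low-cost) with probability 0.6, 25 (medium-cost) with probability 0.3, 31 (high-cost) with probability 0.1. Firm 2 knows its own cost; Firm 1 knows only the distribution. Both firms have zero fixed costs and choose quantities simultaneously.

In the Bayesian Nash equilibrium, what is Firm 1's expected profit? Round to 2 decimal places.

Type-c best response for Firm 2: q₂(c) = (123 − c)/2 − q₁/2.
Firm 1 maximizes expected profit; its first-order condition is 123 − 2q₁ − E[q₂] − 28 = 0.
Substituting E[q₂] and solving: E[c₂] = 17.2, so q₁ = (123 − 2·28 + 17.2)/3 = 28.0667.
E[P] = 123 − (q₁ + E[q₂]) = 56.0667; Firm 1's expected profit = (E[P] − 28)·q₁ = (56.0667 − 28)·28.0667 = 787.738.

787.74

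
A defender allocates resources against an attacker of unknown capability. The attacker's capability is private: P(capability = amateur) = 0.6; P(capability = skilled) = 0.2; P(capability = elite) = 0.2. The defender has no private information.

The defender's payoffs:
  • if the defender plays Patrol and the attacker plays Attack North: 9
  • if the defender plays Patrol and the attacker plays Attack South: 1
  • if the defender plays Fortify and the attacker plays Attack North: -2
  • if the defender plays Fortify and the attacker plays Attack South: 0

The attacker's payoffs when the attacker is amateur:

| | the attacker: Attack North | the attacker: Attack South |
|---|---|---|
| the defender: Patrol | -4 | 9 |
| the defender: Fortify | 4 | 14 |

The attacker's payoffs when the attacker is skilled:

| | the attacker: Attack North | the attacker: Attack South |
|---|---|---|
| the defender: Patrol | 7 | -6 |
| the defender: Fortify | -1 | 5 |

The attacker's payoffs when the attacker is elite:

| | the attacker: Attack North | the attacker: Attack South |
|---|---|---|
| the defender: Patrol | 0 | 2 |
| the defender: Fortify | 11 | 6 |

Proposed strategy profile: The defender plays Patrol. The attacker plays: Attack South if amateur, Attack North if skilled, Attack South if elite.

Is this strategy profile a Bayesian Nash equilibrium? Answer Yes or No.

A profile is a BNE iff every type of every player is best-responding given beliefs about the other side.
The defender plays Patrol: E[Patrol] = 0.6·(1) + 0.2·(9) + 0.2·(1) = 2.6; E[Fortify] = -0.4. Best-responding. ✓
The attacker (capability amateur), facing Patrol: Attack North gives -4, Attack South gives 9. Proposed Attack South is best. ✓
The attacker (capability skilled), facing Patrol: Attack North gives 7, Attack South gives -6. Proposed Attack North is best. ✓
The attacker (capability elite), facing Patrol: Attack North gives 0, Attack South gives 2. Proposed Attack South is best. ✓

Yes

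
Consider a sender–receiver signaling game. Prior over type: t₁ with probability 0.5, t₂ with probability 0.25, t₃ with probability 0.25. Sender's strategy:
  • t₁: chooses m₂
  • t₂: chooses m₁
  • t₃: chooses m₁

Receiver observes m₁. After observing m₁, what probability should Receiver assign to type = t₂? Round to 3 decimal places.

Apply Bayes' rule using the sender's strategy as the likelihood.
P(m₁) = 0.5·0 + 0.25·1 + 0.25·1 = 0.5
P(t₂ | m₁) = (0.25·1) / 0.5 = 0.25 / 0.5 = 0.5

0.500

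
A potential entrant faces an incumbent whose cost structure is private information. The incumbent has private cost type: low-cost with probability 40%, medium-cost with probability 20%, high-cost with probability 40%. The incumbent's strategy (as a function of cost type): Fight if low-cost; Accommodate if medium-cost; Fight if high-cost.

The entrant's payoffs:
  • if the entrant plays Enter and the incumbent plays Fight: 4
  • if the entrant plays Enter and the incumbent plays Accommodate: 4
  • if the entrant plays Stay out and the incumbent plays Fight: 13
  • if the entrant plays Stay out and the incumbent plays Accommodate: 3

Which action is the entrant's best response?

Stay out

Compute the entrant's expected payoff for each action, taking the expectation over the incumbent's type.
E[Enter] = 0.4·(4) + 0.2·(4) + 0.4·(4) = 4
E[Stay out] = 0.4·(13) + 0.2·(3) + 0.4·(13) = 11
Best response: Stay out (11 is the largest).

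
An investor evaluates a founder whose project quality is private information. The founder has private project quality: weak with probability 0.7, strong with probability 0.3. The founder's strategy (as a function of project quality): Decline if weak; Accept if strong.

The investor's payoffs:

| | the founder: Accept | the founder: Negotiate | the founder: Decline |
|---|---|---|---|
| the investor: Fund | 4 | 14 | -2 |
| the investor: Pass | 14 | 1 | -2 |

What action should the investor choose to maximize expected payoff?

E[Fund] = 0.7·(-2) + 0.3·(4) = -0.2
E[Pass] = 0.7·(-2) + 0.3·(14) = 2.8
Best response: Pass (2.8 is the largest).

Pass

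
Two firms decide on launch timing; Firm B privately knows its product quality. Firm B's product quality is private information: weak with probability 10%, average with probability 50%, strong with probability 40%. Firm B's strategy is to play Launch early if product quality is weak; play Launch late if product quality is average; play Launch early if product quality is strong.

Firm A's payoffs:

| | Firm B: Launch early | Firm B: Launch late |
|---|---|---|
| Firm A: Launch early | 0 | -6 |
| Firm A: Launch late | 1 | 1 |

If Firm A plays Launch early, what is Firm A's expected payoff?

Take the expectation over Firm B's product quality, weighting each type's action by its prior probability.
E[Launch early] = 0.1·0 + 0.5·(-6) + 0.4·0 = 0 + (-3) + 0 = -3

-3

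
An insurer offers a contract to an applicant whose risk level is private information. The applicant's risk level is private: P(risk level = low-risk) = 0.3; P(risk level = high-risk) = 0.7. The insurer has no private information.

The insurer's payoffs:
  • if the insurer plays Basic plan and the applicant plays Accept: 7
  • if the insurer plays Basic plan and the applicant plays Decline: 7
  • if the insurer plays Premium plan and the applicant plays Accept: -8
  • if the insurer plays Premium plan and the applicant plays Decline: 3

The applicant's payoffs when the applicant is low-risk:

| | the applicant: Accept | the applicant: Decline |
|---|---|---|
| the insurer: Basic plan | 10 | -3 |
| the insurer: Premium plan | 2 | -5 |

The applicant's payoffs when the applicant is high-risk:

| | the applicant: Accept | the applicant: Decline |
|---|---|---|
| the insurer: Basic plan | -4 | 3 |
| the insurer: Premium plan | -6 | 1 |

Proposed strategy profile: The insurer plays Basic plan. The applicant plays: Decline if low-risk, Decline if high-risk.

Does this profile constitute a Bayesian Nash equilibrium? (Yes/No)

No

The insurer plays Basic plan: E[Basic plan] = 0.3·(7) + 0.7·(7) = 7; E[Premium plan] = 3. Best-responding. ✓
The applicant (risk level low-risk), facing Basic plan: Accept gives 10, Decline gives -3. Proposed Decline is not best — profitable deviation exists. ✗
The applicant (risk level high-risk), facing Basic plan: Accept gives -4, Decline gives 3. Proposed Decline is best. ✓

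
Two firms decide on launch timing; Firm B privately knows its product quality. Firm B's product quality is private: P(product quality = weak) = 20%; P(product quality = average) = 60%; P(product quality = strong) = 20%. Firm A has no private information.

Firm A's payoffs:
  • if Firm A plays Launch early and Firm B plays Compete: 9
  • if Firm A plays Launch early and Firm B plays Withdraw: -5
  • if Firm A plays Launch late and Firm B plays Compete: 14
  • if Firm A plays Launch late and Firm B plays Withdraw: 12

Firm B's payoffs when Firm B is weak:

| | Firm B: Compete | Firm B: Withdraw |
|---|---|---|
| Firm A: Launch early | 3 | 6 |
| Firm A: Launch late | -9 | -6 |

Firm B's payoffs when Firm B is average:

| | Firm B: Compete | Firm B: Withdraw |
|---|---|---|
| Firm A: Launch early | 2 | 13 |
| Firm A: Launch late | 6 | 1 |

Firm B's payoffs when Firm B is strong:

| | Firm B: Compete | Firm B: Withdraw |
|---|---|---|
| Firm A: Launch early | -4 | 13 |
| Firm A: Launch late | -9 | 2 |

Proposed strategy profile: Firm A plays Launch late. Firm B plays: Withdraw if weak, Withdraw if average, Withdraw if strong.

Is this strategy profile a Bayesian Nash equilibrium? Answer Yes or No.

Firm A plays Launch late: E[Launch late] = 0.2·(12) + 0.6·(12) + 0.2·(12) = 12; E[Launch early] = -5. Best-responding. ✓
Firm B (product quality weak), facing Launch late: Compete gives -9, Withdraw gives -6. Proposed Withdraw is best. ✓
Firm B (product quality average), facing Launch late: Compete gives 6, Withdraw gives 1. Proposed Withdraw is not best — profitable deviation exists. ✗
Firm B (product quality strong), facing Launch late: Compete gives -9, Withdraw gives 2. Proposed Withdraw is best. ✓

No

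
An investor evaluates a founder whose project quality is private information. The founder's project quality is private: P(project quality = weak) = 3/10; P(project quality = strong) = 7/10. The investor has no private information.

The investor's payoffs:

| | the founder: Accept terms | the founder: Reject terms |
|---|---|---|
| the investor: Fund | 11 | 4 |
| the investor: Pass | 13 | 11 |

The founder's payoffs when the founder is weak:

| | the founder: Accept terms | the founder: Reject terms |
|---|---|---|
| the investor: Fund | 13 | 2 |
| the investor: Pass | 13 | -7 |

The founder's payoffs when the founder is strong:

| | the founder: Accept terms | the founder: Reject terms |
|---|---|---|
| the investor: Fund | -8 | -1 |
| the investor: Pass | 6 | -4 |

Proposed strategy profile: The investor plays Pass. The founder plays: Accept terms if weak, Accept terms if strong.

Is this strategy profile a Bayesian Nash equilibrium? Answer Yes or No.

The investor plays Pass: E[Pass] = 3/10·(13) + 7/10·(13) = 13; E[Fund] = 11. Best-responding. ✓
The founder (project quality weak), facing Pass: Accept terms gives 13, Reject terms gives -7. Proposed Accept terms is best. ✓
The founder (project quality strong), facing Pass: Accept terms gives 6, Reject terms gives -4. Proposed Accept terms is best. ✓

Yes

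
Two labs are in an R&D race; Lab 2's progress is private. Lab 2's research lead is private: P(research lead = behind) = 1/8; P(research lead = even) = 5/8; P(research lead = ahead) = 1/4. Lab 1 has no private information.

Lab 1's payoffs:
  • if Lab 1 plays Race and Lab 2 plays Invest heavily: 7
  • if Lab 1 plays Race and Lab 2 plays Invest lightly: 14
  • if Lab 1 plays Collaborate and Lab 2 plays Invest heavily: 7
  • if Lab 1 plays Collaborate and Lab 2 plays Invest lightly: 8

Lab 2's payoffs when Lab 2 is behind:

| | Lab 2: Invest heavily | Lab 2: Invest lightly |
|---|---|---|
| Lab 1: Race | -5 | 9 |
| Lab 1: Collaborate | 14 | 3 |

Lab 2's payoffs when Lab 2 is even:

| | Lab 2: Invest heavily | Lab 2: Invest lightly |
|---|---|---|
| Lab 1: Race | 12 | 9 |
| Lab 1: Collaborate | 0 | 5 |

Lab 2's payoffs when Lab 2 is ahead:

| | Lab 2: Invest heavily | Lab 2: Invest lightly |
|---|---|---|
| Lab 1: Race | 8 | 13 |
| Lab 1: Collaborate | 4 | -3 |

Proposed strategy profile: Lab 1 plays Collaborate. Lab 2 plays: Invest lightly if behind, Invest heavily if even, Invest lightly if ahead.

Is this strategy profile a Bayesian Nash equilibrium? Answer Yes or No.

No

A profile is a BNE iff every type of every player is best-responding given beliefs about the other side.
Lab 1 plays Collaborate: E[Collaborate] = 1/8·(8) + 5/8·(7) + 1/4·(8) = 59/8; E[Race] = 77/8. Not best-responding. ✗
Lab 2 (research lead behind), facing Collaborate: Invest heavily gives 14, Invest lightly gives 3. Proposed Invest lightly is not best — profitable deviation exists. ✗
Lab 2 (research lead even), facing Collaborate: Invest heavily gives 0, Invest lightly gives 5. Proposed Invest heavily is not best — profitable deviation exists. ✗
Lab 2 (research lead ahead), facing Collaborate: Invest heavily gives 4, Invest lightly gives -3. Proposed Invest lightly is not best — profitable deviation exists. ✗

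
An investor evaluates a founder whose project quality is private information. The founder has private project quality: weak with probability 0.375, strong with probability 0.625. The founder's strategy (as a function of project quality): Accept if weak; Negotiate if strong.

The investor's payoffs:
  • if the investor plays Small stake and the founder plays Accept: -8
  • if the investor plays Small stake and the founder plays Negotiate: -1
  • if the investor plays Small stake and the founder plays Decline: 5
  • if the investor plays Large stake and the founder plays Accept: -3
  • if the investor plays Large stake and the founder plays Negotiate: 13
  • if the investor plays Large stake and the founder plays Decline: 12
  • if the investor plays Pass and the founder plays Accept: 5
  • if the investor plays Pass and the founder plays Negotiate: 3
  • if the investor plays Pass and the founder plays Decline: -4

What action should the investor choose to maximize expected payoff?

Compute the investor's expected payoff for each action, taking the expectation over the founder's type.
E[Small stake] = 0.375·(-8) + 0.625·(-1) = -3.625
E[Large stake] = 0.375·(-3) + 0.625·(13) = 7
E[Pass] = 0.375·(5) + 0.625·(3) = 3.75
Best response: Large stake (7 is the largest).

Large stake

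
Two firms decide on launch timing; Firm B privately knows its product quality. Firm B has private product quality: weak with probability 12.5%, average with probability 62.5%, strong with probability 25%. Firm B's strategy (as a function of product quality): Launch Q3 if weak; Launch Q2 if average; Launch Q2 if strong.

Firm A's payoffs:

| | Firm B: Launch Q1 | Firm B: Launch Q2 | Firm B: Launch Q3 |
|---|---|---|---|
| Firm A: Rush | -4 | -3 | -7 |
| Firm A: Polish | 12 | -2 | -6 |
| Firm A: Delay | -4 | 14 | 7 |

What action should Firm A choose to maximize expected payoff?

Compute Firm A's expected payoff for each action, taking the expectation over Firm B's type.
E[Rush] = 0.125·(-7) + 0.625·(-3) + 0.25·(-3) = -3.5
E[Polish] = 0.125·(-6) + 0.625·(-2) + 0.25·(-2) = -2.5
E[Delay] = 0.125·(7) + 0.625·(14) + 0.25·(14) = 13.125
Best response: Delay (13.125 is the largest).

Delay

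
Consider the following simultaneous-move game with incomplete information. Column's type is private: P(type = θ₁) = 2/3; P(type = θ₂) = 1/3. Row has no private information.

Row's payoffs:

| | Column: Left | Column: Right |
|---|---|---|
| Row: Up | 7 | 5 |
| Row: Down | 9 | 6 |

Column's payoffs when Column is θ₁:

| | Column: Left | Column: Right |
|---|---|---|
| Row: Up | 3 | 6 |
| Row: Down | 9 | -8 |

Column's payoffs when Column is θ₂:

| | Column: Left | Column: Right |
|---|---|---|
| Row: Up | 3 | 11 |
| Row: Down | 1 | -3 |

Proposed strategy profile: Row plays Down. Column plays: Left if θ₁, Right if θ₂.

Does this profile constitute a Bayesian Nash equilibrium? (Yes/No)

No

A profile is a BNE iff every type of every player is best-responding given beliefs about the other side.
Row plays Down: E[Down] = 2/3·(9) + 1/3·(6) = 8; E[Up] = 19/3. Best-responding. ✓
Column (type θ₁), facing Down: Left gives 9, Right gives -8. Proposed Left is best. ✓
Column (type θ₂), facing Down: Left gives 1, Right gives -3. Proposed Right is not best — profitable deviation exists. ✗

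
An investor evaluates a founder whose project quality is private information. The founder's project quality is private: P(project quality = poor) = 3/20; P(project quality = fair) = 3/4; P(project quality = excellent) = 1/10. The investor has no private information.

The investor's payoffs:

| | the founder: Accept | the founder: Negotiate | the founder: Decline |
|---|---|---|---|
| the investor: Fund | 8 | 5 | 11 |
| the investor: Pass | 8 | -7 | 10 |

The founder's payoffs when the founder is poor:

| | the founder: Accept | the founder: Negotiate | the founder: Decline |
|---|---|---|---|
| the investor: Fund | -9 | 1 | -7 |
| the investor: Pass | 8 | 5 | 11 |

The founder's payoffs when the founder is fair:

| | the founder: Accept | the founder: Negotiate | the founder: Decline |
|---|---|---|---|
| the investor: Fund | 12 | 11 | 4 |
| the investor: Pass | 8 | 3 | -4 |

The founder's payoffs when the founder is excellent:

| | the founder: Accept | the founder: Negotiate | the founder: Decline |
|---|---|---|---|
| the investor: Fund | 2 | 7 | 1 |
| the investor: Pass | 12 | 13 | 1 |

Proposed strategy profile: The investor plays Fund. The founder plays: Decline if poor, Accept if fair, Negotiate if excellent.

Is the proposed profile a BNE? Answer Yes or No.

No

A profile is a BNE iff every type of every player is best-responding given beliefs about the other side.
The investor plays Fund: E[Fund] = 3/20·(11) + 3/4·(8) + 1/10·(5) = 163/20; E[Pass] = 34/5. Best-responding. ✓
The founder (project quality poor), facing Fund: Accept gives -9, Negotiate gives 1, Decline gives -7. Proposed Decline is not best — profitable deviation exists. ✗
The founder (project quality fair), facing Fund: Accept gives 12, Negotiate gives 11, Decline gives 4. Proposed Accept is best. ✓
The founder (project quality excellent), facing Fund: Accept gives 2, Negotiate gives 7, Decline gives 1. Proposed Negotiate is best. ✓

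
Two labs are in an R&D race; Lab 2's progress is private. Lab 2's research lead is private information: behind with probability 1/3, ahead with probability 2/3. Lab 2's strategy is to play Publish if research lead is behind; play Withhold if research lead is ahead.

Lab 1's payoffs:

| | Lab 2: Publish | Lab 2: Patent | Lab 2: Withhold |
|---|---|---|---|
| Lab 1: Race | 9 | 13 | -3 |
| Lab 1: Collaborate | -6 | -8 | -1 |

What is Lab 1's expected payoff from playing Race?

E[Race] = 1/3·9 + 2/3·(-3) = 3 + (-2) = 1

1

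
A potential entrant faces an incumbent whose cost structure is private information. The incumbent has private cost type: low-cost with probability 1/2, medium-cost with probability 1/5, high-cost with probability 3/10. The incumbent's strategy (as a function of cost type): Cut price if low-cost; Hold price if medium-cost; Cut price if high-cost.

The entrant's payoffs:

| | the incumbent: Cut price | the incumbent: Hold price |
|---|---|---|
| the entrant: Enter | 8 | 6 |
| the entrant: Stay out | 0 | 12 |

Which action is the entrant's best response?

Compute the entrant's expected payoff for each action, taking the expectation over the incumbent's type.
E[Enter] = 1/2·(8) + 1/5·(6) + 3/10·(8) = 38/5
E[Stay out] = 1/2·(0) + 1/5·(12) + 3/10·(0) = 12/5
Best response: Enter (38/5 is the largest).

Enter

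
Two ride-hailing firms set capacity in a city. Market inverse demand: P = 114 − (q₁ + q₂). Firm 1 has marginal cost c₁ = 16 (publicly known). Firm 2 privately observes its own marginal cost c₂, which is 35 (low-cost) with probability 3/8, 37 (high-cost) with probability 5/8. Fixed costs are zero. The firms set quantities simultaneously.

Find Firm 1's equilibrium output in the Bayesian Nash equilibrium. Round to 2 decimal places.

Type-c best response for Firm 2: q₂(c) = (114 − c)/2 − q₁/2.
Firm 1 maximizes expected profit; its first-order condition is 114 − 2q₁ − E[q₂] − 16 = 0.
Substituting E[q₂] and solving: E[c₂] = 36.25, so q₁ = (114 − 2·16 + 36.25)/3 = 39.4167.

39.42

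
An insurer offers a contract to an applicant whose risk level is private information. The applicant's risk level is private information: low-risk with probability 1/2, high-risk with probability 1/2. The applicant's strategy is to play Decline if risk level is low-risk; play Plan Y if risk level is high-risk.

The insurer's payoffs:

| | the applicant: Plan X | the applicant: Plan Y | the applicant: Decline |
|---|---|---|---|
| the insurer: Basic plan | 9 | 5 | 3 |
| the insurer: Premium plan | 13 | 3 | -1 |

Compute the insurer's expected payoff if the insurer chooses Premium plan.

E[Premium plan] = 1/2·(-1) + 1/2·3 = (-1/2) + 3/2 = 1

1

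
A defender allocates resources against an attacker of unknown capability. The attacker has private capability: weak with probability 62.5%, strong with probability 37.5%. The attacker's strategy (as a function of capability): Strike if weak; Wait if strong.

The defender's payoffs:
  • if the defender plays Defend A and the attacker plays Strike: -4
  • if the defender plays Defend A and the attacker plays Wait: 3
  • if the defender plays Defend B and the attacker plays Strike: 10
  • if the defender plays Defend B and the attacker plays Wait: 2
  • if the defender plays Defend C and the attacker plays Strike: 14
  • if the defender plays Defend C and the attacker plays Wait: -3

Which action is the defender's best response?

Defend C

E[Defend A] = 0.625·(-4) + 0.375·(3) = -1.375
E[Defend B] = 0.625·(10) + 0.375·(2) = 7
E[Defend C] = 0.625·(14) + 0.375·(-3) = 7.625
Best response: Defend C (7.625 is the largest).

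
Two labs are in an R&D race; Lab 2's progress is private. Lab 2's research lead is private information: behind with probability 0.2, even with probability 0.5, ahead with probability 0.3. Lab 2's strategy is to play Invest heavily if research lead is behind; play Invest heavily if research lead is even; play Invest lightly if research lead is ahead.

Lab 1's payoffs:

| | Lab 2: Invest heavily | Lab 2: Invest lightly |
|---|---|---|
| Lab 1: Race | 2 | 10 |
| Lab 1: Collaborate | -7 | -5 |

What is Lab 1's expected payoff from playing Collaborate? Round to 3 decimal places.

-6.400

E[Collaborate] = 0.2·(-7) + 0.5·(-7) + 0.3·(-5) = (-1.4) + (-3.5) + (-1.5) = -6.4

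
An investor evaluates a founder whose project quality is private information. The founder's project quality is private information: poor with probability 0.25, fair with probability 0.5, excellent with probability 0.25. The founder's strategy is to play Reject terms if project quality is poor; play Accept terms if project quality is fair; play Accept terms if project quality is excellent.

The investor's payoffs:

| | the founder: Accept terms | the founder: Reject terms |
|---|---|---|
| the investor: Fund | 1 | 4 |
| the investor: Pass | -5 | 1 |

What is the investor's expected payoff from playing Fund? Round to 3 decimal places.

1.750

Take the expectation over the founder's project quality, weighting each type's action by its prior probability.
E[Fund] = 0.25·4 + 0.5·1 + 0.25·1 = 1 + 0.5 + 0.25 = 1.75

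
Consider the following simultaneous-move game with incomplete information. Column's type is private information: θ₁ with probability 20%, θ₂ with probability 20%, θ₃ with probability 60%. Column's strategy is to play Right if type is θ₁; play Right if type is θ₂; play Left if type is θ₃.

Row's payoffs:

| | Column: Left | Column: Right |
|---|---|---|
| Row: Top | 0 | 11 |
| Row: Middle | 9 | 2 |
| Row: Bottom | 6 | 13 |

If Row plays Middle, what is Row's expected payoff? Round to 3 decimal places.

Take the expectation over Column's type, weighting each type's action by its prior probability.
E[Middle] = 0.2·2 + 0.2·2 + 0.6·9 = 0.4 + 0.4 + 5.4 = 6.2

6.200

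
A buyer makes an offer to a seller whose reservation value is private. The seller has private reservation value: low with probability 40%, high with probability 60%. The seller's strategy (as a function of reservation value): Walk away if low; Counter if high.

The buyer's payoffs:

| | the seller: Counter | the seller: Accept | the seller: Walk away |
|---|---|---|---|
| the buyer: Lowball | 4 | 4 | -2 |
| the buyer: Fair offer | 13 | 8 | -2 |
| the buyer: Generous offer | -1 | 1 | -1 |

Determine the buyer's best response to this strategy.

Compute the buyer's expected payoff for each action, taking the expectation over the seller's type.
E[Lowball] = 0.4·(-2) + 0.6·(4) = 1.6
E[Fair offer] = 0.4·(-2) + 0.6·(13) = 7
E[Generous offer] = 0.4·(-1) + 0.6·(-1) = -1
Best response: Fair offer (7 is the largest).

Fair offer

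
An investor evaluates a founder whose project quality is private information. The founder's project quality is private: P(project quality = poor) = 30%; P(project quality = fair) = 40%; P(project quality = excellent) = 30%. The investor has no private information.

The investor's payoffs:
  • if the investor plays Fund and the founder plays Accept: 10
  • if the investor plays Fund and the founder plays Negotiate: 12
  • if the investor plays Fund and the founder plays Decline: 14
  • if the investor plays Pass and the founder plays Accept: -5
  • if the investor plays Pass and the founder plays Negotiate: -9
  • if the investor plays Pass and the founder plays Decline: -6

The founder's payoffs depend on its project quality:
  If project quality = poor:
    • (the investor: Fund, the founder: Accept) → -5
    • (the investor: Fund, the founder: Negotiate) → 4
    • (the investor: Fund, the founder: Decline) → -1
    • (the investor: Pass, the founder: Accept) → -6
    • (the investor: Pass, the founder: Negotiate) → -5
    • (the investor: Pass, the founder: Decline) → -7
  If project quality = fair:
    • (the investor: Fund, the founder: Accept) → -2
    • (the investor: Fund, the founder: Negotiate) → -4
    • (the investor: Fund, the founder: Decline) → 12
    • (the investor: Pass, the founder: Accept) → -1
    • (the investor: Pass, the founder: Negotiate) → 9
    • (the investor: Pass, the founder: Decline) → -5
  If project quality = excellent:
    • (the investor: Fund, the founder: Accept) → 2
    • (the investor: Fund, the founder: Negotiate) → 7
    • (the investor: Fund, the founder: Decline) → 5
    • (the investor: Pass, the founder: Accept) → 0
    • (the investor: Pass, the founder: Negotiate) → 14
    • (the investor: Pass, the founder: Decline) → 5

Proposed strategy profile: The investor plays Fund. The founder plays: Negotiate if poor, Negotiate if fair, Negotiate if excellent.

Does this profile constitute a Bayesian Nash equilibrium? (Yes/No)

No

The investor plays Fund: E[Fund] = 0.3·(12) + 0.4·(12) + 0.3·(12) = 12; E[Pass] = -9. Best-responding. ✓
The founder (project quality poor), facing Fund: Accept gives -5, Negotiate gives 4, Decline gives -1. Proposed Negotiate is best. ✓
The founder (project quality fair), facing Fund: Accept gives -2, Negotiate gives -4, Decline gives 12. Proposed Negotiate is not best — profitable deviation exists. ✗
The founder (project quality excellent), facing Fund: Accept gives 2, Negotiate gives 7, Decline gives 5. Proposed Negotiate is best. ✓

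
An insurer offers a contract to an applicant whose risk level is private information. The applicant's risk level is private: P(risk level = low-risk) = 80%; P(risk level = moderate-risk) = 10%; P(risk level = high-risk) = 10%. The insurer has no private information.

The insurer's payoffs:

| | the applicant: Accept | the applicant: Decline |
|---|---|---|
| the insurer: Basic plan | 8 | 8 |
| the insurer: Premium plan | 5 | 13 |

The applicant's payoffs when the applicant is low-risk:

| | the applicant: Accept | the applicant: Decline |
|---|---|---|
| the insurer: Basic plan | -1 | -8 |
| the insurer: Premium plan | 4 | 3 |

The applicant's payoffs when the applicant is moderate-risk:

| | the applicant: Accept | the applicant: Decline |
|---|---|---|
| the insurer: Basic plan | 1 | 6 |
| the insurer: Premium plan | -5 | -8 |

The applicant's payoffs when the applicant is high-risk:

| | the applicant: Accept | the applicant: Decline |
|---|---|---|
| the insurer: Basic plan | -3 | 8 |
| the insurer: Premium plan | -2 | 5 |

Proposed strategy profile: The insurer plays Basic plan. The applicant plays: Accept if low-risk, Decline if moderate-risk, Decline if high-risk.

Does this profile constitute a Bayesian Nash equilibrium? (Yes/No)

Yes

A profile is a BNE iff every type of every player is best-responding given beliefs about the other side.
The insurer plays Basic plan: E[Basic plan] = 0.8·(8) + 0.1·(8) + 0.1·(8) = 8; E[Premium plan] = 6.6. Best-responding. ✓
The applicant (risk level low-risk), facing Basic plan: Accept gives -1, Decline gives -8. Proposed Accept is best. ✓
The applicant (risk level moderate-risk), facing Basic plan: Accept gives 1, Decline gives 6. Proposed Decline is best. ✓
The applicant (risk level high-risk), facing Basic plan: Accept gives -3, Decline gives 8. Proposed Decline is best. ✓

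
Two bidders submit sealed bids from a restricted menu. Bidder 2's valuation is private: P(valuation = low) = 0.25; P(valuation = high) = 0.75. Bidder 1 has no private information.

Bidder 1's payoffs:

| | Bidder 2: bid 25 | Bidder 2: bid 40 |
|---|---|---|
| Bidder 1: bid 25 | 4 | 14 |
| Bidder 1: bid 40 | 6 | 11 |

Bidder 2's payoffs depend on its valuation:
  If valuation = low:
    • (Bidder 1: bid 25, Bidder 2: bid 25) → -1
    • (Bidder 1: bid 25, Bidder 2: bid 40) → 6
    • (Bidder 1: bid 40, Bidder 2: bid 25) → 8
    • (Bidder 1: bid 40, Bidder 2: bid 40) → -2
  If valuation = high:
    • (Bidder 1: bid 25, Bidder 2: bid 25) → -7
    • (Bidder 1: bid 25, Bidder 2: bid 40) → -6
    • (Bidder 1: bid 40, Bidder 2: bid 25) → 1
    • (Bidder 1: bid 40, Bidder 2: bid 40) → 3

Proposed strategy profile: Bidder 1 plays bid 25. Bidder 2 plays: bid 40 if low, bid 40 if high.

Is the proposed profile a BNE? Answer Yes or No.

A profile is a BNE iff every type of every player is best-responding given beliefs about the other side.
Bidder 1 plays bid 25: E[bid 25] = 0.25·(14) + 0.75·(14) = 14; E[bid 40] = 11. Best-responding. ✓
Bidder 2 (valuation low), facing bid 25: bid 25 gives -1, bid 40 gives 6. Proposed bid 40 is best. ✓
Bidder 2 (valuation high), facing bid 25: bid 25 gives -7, bid 40 gives -6. Proposed bid 40 is best. ✓

Yes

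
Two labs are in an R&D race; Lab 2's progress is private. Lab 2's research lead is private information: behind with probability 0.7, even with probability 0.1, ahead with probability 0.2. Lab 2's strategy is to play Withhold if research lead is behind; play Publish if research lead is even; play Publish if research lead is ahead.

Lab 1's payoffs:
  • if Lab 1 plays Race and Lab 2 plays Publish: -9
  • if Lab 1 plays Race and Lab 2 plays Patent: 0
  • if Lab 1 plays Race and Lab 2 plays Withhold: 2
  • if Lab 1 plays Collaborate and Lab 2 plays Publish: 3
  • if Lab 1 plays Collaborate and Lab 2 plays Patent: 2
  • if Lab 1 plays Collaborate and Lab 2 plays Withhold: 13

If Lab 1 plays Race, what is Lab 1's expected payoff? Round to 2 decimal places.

-1.30

Take the expectation over Lab 2's research lead, weighting each type's action by its prior probability.
E[Race] = 0.7·2 + 0.1·(-9) + 0.2·(-9) = 1.4 + (-0.9) + (-1.8) = -1.3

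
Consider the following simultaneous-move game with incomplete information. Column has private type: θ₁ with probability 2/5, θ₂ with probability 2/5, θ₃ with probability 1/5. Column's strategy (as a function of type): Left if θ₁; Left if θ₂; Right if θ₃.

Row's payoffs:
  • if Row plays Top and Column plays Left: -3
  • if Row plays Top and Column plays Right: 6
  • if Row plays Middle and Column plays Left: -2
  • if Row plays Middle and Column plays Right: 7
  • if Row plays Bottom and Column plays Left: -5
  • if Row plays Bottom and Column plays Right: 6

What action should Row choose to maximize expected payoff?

Compute Row's expected payoff for each action, taking the expectation over Column's type.
E[Top] = 2/5·(-3) + 2/5·(-3) + 1/5·(6) = -6/5
E[Middle] = 2/5·(-2) + 2/5·(-2) + 1/5·(7) = -1/5
E[Bottom] = 2/5·(-5) + 2/5·(-5) + 1/5·(6) = -14/5
Best response: Middle (-1/5 is the largest).

Middle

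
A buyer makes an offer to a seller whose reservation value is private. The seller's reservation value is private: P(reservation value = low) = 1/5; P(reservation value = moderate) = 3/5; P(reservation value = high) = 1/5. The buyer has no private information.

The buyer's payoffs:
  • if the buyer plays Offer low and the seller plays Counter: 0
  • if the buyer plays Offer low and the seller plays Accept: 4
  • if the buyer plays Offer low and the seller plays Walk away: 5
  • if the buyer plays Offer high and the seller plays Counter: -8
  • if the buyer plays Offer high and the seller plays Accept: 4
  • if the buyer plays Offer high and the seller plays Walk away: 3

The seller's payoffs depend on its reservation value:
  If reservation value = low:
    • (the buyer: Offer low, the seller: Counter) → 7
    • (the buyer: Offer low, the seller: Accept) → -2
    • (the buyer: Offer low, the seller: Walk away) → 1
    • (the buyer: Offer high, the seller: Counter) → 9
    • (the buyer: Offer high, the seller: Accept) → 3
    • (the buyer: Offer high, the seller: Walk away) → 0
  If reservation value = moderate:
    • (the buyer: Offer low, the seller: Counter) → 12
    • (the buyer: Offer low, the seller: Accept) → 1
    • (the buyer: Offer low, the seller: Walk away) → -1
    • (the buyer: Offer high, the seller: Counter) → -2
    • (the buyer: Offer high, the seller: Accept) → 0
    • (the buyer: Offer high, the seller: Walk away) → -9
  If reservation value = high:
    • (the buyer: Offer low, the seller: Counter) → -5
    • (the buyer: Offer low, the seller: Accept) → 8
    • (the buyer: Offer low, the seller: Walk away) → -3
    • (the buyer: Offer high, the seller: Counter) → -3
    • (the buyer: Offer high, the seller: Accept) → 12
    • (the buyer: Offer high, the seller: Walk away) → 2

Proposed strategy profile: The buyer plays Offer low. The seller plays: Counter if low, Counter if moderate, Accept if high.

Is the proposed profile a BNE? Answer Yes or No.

Yes

A profile is a BNE iff every type of every player is best-responding given beliefs about the other side.
The buyer plays Offer low: E[Offer low] = 1/5·(0) + 3/5·(0) + 1/5·(4) = 4/5; E[Offer high] = -28/5. Best-responding. ✓
The seller (reservation value low), facing Offer low: Counter gives 7, Accept gives -2, Walk away gives 1. Proposed Counter is best. ✓
The seller (reservation value moderate), facing Offer low: Counter gives 12, Accept gives 1, Walk away gives -1. Proposed Counter is best. ✓
The seller (reservation value high), facing Offer low: Counter gives -5, Accept gives 8, Walk away gives -3. Proposed Accept is best. ✓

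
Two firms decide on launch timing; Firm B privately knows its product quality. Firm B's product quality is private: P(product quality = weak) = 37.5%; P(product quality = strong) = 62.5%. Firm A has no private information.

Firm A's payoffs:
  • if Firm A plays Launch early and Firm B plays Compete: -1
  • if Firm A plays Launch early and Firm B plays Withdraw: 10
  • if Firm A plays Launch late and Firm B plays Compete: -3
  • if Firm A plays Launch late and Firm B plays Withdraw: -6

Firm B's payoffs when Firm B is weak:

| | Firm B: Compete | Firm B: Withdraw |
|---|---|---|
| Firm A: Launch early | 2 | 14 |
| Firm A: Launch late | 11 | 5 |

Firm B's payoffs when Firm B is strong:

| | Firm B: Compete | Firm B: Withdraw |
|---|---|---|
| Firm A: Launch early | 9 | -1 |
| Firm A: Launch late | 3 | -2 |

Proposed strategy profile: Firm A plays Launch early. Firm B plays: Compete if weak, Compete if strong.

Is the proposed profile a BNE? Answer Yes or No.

No

A profile is a BNE iff every type of every player is best-responding given beliefs about the other side.
Firm A plays Launch early: E[Launch early] = 0.375·(-1) + 0.625·(-1) = -1; E[Launch late] = -3. Best-responding. ✓
Firm B (product quality weak), facing Launch early: Compete gives 2, Withdraw gives 14. Proposed Compete is not best — profitable deviation exists. ✗
Firm B (product quality strong), facing Launch early: Compete gives 9, Withdraw gives -1. Proposed Compete is best. ✓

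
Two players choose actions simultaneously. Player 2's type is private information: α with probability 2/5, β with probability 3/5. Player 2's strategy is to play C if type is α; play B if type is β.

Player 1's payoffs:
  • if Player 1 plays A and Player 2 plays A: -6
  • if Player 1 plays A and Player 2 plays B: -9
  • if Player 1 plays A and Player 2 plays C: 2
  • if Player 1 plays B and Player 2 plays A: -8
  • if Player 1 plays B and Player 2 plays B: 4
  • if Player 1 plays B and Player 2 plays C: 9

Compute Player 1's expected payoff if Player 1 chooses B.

Take the expectation over Player 2's type, weighting each type's action by its prior probability.
E[B] = 2/5·9 + 3/5·4 = 18/5 + 12/5 = 6

6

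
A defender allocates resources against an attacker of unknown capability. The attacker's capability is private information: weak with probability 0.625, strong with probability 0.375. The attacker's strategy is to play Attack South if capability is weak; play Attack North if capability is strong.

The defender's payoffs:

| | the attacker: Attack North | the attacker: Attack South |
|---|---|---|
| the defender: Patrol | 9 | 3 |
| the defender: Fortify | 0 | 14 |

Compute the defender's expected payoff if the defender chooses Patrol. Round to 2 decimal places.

5.25

E[Patrol] = 0.625·3 + 0.375·9 = 1.875 + 3.375 = 5.25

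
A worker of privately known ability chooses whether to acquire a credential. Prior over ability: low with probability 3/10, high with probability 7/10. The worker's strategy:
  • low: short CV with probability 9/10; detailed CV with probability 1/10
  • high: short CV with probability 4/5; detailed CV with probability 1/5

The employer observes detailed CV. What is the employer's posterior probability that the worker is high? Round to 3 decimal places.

0.824

P(detailed CV) = (3/10)·(1/10) + (7/10)·(1/5) = 17/100
P(high | detailed CV) = ((7/10)·(1/5)) / (17/100) = (7/50) / (17/100) = 14/17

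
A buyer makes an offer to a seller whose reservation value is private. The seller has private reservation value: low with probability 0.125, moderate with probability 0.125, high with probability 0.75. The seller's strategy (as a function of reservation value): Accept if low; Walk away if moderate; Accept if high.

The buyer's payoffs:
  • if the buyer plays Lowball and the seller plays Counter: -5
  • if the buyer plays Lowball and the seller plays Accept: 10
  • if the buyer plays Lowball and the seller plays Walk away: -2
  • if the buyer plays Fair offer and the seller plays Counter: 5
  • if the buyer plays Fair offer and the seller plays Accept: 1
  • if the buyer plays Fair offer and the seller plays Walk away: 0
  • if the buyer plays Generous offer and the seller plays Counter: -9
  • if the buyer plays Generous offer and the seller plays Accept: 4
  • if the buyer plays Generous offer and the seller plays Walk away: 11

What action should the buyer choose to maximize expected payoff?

E[Lowball] = 0.125·(10) + 0.125·(-2) + 0.75·(10) = 8.5
E[Fair offer] = 0.125·(1) + 0.125·(0) + 0.75·(1) = 0.875
E[Generous offer] = 0.125·(4) + 0.125·(11) + 0.75·(4) = 4.875
Best response: Lowball (8.5 is the largest).

Lowball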